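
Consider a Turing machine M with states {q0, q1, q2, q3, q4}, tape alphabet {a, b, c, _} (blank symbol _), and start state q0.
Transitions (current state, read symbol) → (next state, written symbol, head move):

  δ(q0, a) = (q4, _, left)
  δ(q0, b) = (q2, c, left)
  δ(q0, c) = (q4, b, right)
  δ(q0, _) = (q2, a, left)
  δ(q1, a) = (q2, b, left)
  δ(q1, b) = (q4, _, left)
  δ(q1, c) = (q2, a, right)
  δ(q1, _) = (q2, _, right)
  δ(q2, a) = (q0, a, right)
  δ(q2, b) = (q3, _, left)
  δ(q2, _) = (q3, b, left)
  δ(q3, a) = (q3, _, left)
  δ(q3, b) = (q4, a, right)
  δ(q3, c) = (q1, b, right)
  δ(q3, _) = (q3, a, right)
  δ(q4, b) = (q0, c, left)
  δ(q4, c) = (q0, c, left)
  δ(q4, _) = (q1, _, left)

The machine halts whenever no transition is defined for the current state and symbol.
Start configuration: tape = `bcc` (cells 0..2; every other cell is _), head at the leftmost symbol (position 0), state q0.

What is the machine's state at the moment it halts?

q0 | __[b]cc   read b → write c, move left, go to q2
q2 | _[_]ccc   read _ → write b, move left, go to q3
q3 | [_]bccc   read _ → write a, move right, go to q3
q3 | a[b]ccc   read b → write a, move right, go to q4
q4 | aa[c]cc   read c → write c, move left, go to q0
q0 | a[a]ccc   read a → write _, move left, go to q4
q4 | [a]_ccc
No transition is defined for (q4, a); M halts in state q4.

q4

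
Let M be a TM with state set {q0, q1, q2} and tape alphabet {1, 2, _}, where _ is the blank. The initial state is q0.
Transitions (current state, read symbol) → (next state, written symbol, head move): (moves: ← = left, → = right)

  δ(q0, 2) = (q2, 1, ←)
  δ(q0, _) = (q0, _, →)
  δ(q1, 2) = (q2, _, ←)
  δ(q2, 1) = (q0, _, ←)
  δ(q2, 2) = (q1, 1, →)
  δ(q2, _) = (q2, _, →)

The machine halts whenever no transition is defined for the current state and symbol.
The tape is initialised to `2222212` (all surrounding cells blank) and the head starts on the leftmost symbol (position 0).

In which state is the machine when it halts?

q0 | _[2]222212   read 2 → write 1, move ←, go to q2
q2 | [_]1222212   read _ → write _, move →, go to q2
q2 | _[1]222212   read 1 → write _, move ←, go to q0
q0 | [_]_222212   read _ → write _, move →, go to q0
q0 | _[_]222212   read _ → write _, move →, go to q0
q0 | __[2]22212   read 2 → write 1, move ←, go to q2
q2 | _[_]122212   read _ → write _, move →, go to q2
q2 | __[1]22212   read 1 → write _, move ←, go to q0
q0 | _[_]_22212   read _ → write _, move →, go to q0
q0 | __[_]22212   read _ → write _, move →, go to q0
q0 | ___[2]2212   read 2 → write 1, move ←, go to q2
q2 | __[_]12212   read _ → write _, move →, go to q2
q2 | ___[1]2212   read 1 → write _, move ←, go to q0
q0 | __[_]_2212   read _ → write _, move →, go to q0
q0 | ___[_]2212   read _ → write _, move →, go to q0
q0 | ____[2]212   read 2 → write 1, move ←, go to q2
q2 | ___[_]1212   read _ → write _, move →, go to q2
q2 | ____[1]212   read 1 → write _, move ←, go to q0
q0 | ___[_]_212   read _ → write _, move →, go to q0
q0 | ____[_]212   read _ → write _, move →, go to q0
q0 | _____[2]12   read 2 → write 1, move ←, go to q2
q2 | ____[_]112   read _ → write _, move →, go to q2
q2 | _____[1]12   read 1 → write _, move ←, go to q0
q0 | ____[_]_12   read _ → write _, move →, go to q0
q0 | _____[_]12   read _ → write _, move →, go to q0
q0 | ______[1]2
No transition is defined for (q0, 1); M halts in state q0.

q0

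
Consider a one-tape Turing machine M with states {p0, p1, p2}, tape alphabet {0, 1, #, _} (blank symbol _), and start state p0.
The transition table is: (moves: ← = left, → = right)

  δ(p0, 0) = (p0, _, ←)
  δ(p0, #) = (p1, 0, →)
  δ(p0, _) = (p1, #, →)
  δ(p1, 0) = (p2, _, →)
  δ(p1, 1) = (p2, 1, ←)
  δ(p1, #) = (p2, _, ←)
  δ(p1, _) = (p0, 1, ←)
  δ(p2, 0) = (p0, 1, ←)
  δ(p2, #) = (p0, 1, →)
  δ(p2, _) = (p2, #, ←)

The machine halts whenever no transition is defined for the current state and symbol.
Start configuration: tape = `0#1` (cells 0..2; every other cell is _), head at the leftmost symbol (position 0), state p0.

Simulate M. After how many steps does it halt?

9

state=p0 head=0 tape=__[0]#1   (p0,0)→(p0,_,←)
state=p0 head=-1 tape=_[_]_#1   (p0,_)→(p1,#,→)
state=p1 head=0 tape=_#[_]#1   (p1,_)→(p0,1,←)
state=p0 head=-1 tape=_[#]1#1   (p0,#)→(p1,0,→)
state=p1 head=0 tape=_0[1]#1   (p1,1)→(p2,1,←)
state=p2 head=-1 tape=_[0]1#1   (p2,0)→(p0,1,←)
state=p0 head=-2 tape=[_]11#1   (p0,_)→(p1,#,→)
state=p1 head=-1 tape=#[1]1#1   (p1,1)→(p2,1,←)
state=p2 head=-2 tape=[#]11#1   (p2,#)→(p0,1,→)
state=p0 head=-1 tape=1[1]1#1
M halts after 9 transitions.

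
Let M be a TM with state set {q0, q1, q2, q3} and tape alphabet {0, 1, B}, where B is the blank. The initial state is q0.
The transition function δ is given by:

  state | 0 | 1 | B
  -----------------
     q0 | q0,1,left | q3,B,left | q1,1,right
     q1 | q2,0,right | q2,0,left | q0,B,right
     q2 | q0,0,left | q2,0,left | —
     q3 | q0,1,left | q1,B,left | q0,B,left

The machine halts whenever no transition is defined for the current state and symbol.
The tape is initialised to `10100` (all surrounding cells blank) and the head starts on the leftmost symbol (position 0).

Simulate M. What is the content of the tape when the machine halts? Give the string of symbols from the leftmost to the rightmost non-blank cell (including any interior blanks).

1B1B1B00000

state=q0 head=0 tape=BBBBBB[1]0100   (q0,1)→(q3,B,left)
state=q3 head=-1 tape=BBBBB[B]B0100   (q3,B)→(q0,B,left)
state=q0 head=-2 tape=BBBB[B]BB0100   (q0,B)→(q1,1,right)
state=q1 head=-1 tape=BBBB1[B]B0100   (q1,B)→(q0,B,right)
state=q0 head=0 tape=BBBB1B[B]0100   (q0,B)→(q1,1,right)
state=q1 head=1 tape=BBBB1B1[0]100   (q1,0)→(q2,0,right)
state=q2 head=2 tape=BBBB1B10[1]00   (q2,1)→(q2,0,left)
state=q2 head=1 tape=BBBB1B1[0]000   (q2,0)→(q0,0,left)
state=q0 head=0 tape=BBBB1B[1]0000   (q0,1)→(q3,B,left)
state=q3 head=-1 tape=BBBB1[B]B0000   (q3,B)→(q0,B,left)
state=q0 head=-2 tape=BBBB[1]BB0000   (q0,1)→(q3,B,left)
state=q3 head=-3 tape=BBB[B]BBB0000   (q3,B)→(q0,B,left)
state=q0 head=-4 tape=BB[B]BBBB0000   (q0,B)→(q1,1,right)
state=q1 head=-3 tape=BB1[B]BBB0000   (q1,B)→(q0,B,right)
state=q0 head=-2 tape=BB1B[B]BB0000   (q0,B)→(q1,1,right)
state=q1 head=-1 tape=BB1B1[B]B0000   (q1,B)→(q0,B,right)
state=q0 head=0 tape=BB1B1B[B]0000   (q0,B)→(q1,1,right)
state=q1 head=1 tape=BB1B1B1[0]000   (q1,0)→(q2,0,right)
state=q2 head=2 tape=BB1B1B10[0]00   (q2,0)→(q0,0,left)
state=q0 head=1 tape=BB1B1B1[0]000   (q0,0)→(q0,1,left)
state=q0 head=0 tape=BB1B1B[1]1000   (q0,1)→(q3,B,left)
state=q3 head=-1 tape=BB1B1[B]B1000   (q3,B)→(q0,B,left)
state=q0 head=-2 tape=BB1B[1]BB1000   (q0,1)→(q3,B,left)
state=q3 head=-3 tape=BB1[B]BBB1000   (q3,B)→(q0,B,left)
state=q0 head=-4 tape=BB[1]BBBB1000   (q0,1)→(q3,B,left)
state=q3 head=-5 tape=B[B]BBBBB1000   (q3,B)→(q0,B,left)
state=q0 head=-6 tape=[B]BBBBBB1000   (q0,B)→(q1,1,right)
state=q1 head=-5 tape=1[B]BBBBB1000   (q1,B)→(q0,B,right)
state=q0 head=-4 tape=1B[B]BBBB1000   (q0,B)→(q1,1,right)
state=q1 head=-3 tape=1B1[B]BBB1000   (q1,B)→(q0,B,right)
state=q0 head=-2 tape=1B1B[B]BB1000   (q0,B)→(q1,1,right)
state=q1 head=-1 tape=1B1B1[B]B1000   (q1,B)→(q0,B,right)
state=q0 head=0 tape=1B1B1B[B]1000   (q0,B)→(q1,1,right)
state=q1 head=1 tape=1B1B1B1[1]000   (q1,1)→(q2,0,left)
state=q2 head=0 tape=1B1B1B[1]0000   (q2,1)→(q2,0,left)
state=q2 head=-1 tape=1B1B1[B]00000
The non-blank tape span at halt is 1B1B1B00000.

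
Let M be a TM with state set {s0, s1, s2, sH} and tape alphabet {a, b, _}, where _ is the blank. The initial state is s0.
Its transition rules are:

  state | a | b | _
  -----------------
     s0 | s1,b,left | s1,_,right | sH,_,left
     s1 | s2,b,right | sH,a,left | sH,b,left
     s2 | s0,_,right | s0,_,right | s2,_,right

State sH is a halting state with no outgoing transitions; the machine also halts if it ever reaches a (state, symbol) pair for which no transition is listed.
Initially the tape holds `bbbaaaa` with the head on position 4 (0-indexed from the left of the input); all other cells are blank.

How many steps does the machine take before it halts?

s0 | bbba[a]aa   read a → write b, move left, go to s1
s1 | bbb[a]baa   read a → write b, move right, go to s2
s2 | bbbb[b]aa   read b → write _, move right, go to s0
s0 | bbbb_[a]a   read a → write b, move left, go to s1
s1 | bbbb[_]ba   read _ → write b, move left, go to sH
sH | bbb[b]bba
M halts after 5 transitions.

5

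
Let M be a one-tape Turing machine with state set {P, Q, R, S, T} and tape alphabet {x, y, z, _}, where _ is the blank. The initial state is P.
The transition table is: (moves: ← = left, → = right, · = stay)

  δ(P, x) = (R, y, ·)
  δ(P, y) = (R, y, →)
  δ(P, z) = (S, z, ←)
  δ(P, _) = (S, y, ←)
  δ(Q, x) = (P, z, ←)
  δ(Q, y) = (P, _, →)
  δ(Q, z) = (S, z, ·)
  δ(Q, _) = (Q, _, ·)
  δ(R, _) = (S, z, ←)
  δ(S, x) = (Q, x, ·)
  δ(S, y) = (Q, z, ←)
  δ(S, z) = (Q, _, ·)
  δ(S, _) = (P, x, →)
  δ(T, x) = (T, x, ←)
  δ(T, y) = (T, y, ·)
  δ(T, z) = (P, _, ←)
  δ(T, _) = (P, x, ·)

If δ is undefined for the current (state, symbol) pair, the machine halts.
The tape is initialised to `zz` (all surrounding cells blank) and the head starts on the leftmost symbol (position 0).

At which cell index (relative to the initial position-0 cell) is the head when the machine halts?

state=P head=0 tape=___[z]z   (P,z)→(S,z,←)
state=S head=-1 tape=__[_]zz   (S,_)→(P,x,→)
state=P head=0 tape=__x[z]z   (P,z)→(S,z,←)
state=S head=-1 tape=__[x]zz   (S,x)→(Q,x,·)
state=Q head=-1 tape=__[x]zz   (Q,x)→(P,z,←)
state=P head=-2 tape=_[_]zzz   (P,_)→(S,y,←)
state=S head=-3 tape=[_]yzzz   (S,_)→(P,x,→)
state=P head=-2 tape=x[y]zzz   (P,y)→(R,y,→)
state=R head=-1 tape=xy[z]zz
At halt the head is at cell -1.

-1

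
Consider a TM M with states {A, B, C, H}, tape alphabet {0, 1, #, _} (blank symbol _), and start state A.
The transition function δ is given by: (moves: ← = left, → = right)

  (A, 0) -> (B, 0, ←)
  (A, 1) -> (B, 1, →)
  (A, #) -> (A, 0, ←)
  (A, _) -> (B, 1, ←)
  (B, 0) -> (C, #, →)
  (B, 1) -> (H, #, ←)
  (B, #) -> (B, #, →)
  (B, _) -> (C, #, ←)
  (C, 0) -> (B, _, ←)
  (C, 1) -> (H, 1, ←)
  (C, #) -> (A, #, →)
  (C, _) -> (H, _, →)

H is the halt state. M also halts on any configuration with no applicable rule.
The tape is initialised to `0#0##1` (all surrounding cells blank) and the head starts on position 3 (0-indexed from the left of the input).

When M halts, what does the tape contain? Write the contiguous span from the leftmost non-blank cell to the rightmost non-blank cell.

state=A head=3 tape=__0#0[#]#1   (A,#)→(A,0,←)
state=A head=2 tape=__0#[0]0#1   (A,0)→(B,0,←)
state=B head=1 tape=__0[#]00#1   (B,#)→(B,#,→)
state=B head=2 tape=__0#[0]0#1   (B,0)→(C,#,→)
state=C head=3 tape=__0##[0]#1   (C,0)→(B,_,←)
state=B head=2 tape=__0#[#]_#1   (B,#)→(B,#,→)
state=B head=3 tape=__0##[_]#1   (B,_)→(C,#,←)
state=C head=2 tape=__0#[#]##1   (C,#)→(A,#,→)
state=A head=3 tape=__0##[#]#1   (A,#)→(A,0,←)
state=A head=2 tape=__0#[#]0#1   (A,#)→(A,0,←)
state=A head=1 tape=__0[#]00#1   (A,#)→(A,0,←)
state=A head=0 tape=__[0]000#1   (A,0)→(B,0,←)
state=B head=-1 tape=_[_]0000#1   (B,_)→(C,#,←)
state=C head=-2 tape=[_]#0000#1   (C,_)→(H,_,→)
state=H head=-1 tape=_[#]0000#1
The non-blank tape span at halt is #0000#1.

#0000#1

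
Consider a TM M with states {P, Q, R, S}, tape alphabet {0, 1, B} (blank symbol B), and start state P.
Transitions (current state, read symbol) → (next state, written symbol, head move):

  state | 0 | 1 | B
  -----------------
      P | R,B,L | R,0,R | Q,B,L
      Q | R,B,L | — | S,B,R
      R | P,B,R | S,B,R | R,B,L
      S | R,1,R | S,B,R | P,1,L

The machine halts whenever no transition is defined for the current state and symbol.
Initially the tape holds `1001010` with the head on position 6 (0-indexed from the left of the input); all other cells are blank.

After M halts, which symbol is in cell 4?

P | 100101[0]   read 0 → write B, move L, go to R
R | 10010[1]B   read 1 → write B, move R, go to S
S | 10010B[B]   read B → write 1, move L, go to P
P | 10010[B]1   read B → write B, move L, go to Q
Q | 1001[0]B1   read 0 → write B, move L, go to R
R | 100[1]BB1   read 1 → write B, move R, go to S
S | 100B[B]B1   read B → write 1, move L, go to P
P | 100[B]1B1   read B → write B, move L, go to Q
Q | 10[0]B1B1   read 0 → write B, move L, go to R
R | 1[0]BB1B1   read 0 → write B, move R, go to P
P | 1B[B]B1B1   read B → write B, move L, go to Q
Q | 1[B]BB1B1   read B → write B, move R, go to S
S | 1B[B]B1B1   read B → write 1, move L, go to P
P | 1[B]1B1B1   read B → write B, move L, go to Q
Q | [1]B1B1B1
Cell 4 holds 1 when M halts.

1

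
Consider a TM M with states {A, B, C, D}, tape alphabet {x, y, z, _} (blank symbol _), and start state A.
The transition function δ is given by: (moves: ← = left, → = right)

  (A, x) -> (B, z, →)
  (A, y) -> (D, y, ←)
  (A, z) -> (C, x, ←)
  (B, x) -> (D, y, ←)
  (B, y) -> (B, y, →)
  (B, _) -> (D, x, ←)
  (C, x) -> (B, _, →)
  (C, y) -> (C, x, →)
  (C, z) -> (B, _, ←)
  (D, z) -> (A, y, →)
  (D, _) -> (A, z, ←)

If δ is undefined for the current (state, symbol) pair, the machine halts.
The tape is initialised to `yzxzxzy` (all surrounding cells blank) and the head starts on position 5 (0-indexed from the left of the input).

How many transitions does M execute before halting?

A | yzxzx[z]y   read z → write x, move ←, go to C
C | yzxz[x]xy   read x → write _, move →, go to B
B | yzxz_[x]y   read x → write y, move ←, go to D
D | yzxz[_]yy   read _ → write z, move ←, go to A
A | yzx[z]zyy   read z → write x, move ←, go to C
C | yz[x]xzyy   read x → write _, move →, go to B
B | yz_[x]zyy   read x → write y, move ←, go to D
D | yz[_]yzyy   read _ → write z, move ←, go to A
A | y[z]zyzyy   read z → write x, move ←, go to C
C | [y]xzyzyy   read y → write x, move →, go to C
C | x[x]zyzyy   read x → write _, move →, go to B
B | x_[z]yzyy
M halts after 11 transitions.

11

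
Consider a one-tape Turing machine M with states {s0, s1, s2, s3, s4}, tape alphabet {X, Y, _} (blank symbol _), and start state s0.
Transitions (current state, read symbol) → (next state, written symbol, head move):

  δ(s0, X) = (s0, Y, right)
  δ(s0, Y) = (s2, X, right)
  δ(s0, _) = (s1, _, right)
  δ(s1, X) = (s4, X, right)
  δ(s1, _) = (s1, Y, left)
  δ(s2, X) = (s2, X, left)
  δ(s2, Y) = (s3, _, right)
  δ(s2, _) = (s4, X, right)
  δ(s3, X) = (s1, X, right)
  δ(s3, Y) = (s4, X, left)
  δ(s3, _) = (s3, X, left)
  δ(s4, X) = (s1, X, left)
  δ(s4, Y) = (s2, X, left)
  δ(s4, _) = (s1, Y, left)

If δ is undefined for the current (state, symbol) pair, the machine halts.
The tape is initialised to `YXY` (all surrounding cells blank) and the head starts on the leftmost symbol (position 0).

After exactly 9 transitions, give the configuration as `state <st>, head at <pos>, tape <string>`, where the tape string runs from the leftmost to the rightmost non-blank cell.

state=s0 head=0 tape=_[Y]XY   (s0,Y)→(s2,X,right)
state=s2 head=1 tape=_X[X]Y   (s2,X)→(s2,X,left)
state=s2 head=0 tape=_[X]XY   (s2,X)→(s2,X,left)
state=s2 head=-1 tape=[_]XXY   (s2,_)→(s4,X,right)
state=s4 head=0 tape=X[X]XY   (s4,X)→(s1,X,left)
state=s1 head=-1 tape=[X]XXY   (s1,X)→(s4,X,right)
state=s4 head=0 tape=X[X]XY   (s4,X)→(s1,X,left)
state=s1 head=-1 tape=[X]XXY   (s1,X)→(s4,X,right)
state=s4 head=0 tape=X[X]XY   (s4,X)→(s1,X,left)
state=s1 head=-1 tape=[X]XXY
After 9 steps: state s1, head at -1, tape XXXY.

state s1, head at -1, tape XXXY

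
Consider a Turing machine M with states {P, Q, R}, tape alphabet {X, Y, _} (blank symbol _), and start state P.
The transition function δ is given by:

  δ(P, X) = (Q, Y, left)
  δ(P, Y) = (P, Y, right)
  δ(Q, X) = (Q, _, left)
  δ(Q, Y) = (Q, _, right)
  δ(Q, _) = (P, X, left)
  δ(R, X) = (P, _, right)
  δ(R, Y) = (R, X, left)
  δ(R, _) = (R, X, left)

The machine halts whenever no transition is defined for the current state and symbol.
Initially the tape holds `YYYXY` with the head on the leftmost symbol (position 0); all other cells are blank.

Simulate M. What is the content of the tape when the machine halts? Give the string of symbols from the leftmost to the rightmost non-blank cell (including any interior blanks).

P | [Y]YYXY_   read Y → write Y, move right, go to P
P | Y[Y]YXY_   read Y → write Y, move right, go to P
P | YY[Y]XY_   read Y → write Y, move right, go to P
P | YYY[X]Y_   read X → write Y, move left, go to Q
Q | YY[Y]YY_   read Y → write _, move right, go to Q
Q | YY_[Y]Y_   read Y → write _, move right, go to Q
Q | YY__[Y]_   read Y → write _, move right, go to Q
Q | YY___[_]   read _ → write X, move left, go to P
P | YY__[_]X
The non-blank tape span at halt is YY___X.

YY___X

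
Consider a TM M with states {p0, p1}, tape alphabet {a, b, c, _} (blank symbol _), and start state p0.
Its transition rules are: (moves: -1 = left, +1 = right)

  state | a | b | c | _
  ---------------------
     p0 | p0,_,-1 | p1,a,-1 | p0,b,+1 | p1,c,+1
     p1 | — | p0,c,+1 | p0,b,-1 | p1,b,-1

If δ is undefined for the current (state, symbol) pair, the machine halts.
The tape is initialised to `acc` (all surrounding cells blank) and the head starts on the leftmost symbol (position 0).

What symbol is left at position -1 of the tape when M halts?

p0 | __[a]cc   read a → write _, move -1, go to p0
p0 | _[_]_cc   read _ → write c, move +1, go to p1
p1 | _c[_]cc   read _ → write b, move -1, go to p1
p1 | _[c]bcc   read c → write b, move -1, go to p0
p0 | [_]bbcc   read _ → write c, move +1, go to p1
p1 | c[b]bcc   read b → write c, move +1, go to p0
p0 | cc[b]cc   read b → write a, move -1, go to p1
p1 | c[c]acc   read c → write b, move -1, go to p0
p0 | [c]bacc   read c → write b, move +1, go to p0
p0 | b[b]acc   read b → write a, move -1, go to p1
p1 | [b]aacc   read b → write c, move +1, go to p0
p0 | c[a]acc   read a → write _, move -1, go to p0
p0 | [c]_acc   read c → write b, move +1, go to p0
p0 | b[_]acc   read _ → write c, move +1, go to p1
p1 | bc[a]cc
Cell -1 holds c when M halts.

c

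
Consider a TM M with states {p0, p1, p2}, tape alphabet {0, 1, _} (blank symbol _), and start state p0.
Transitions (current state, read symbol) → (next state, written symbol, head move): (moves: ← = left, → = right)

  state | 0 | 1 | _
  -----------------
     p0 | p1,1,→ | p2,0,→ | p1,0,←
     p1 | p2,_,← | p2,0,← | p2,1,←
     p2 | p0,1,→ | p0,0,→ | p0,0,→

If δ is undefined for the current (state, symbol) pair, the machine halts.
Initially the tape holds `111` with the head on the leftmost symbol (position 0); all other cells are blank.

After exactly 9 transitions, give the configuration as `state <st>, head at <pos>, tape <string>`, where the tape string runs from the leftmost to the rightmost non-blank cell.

state=p0 head=0 tape=[1]11__   (p0,1)→(p2,0,→)
state=p2 head=1 tape=0[1]1__   (p2,1)→(p0,0,→)
state=p0 head=2 tape=00[1]__   (p0,1)→(p2,0,→)
state=p2 head=3 tape=000[_]_   (p2,_)→(p0,0,→)
state=p0 head=4 tape=0000[_]   (p0,_)→(p1,0,←)
state=p1 head=3 tape=000[0]0   (p1,0)→(p2,_,←)
state=p2 head=2 tape=00[0]_0   (p2,0)→(p0,1,→)
state=p0 head=3 tape=001[_]0   (p0,_)→(p1,0,←)
state=p1 head=2 tape=00[1]00   (p1,1)→(p2,0,←)
state=p2 head=1 tape=0[0]000
After 9 steps: state p2, head at 1, tape 00000.

state p2, head at 1, tape 00000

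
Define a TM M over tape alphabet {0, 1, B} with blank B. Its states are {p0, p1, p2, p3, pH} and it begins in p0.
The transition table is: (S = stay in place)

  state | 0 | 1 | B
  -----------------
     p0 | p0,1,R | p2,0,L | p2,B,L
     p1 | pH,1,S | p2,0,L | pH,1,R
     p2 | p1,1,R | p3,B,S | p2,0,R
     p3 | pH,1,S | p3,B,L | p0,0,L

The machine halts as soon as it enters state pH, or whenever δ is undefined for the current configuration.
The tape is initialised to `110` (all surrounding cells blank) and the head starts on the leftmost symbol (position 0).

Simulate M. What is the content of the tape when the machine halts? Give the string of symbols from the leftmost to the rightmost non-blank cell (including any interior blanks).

01100

p0 | BB[1]10B   read 1 → write 0, move L, go to p2
p2 | B[B]010B   read B → write 0, move R, go to p2
p2 | B0[0]10B   read 0 → write 1, move R, go to p1
p1 | B01[1]0B   read 1 → write 0, move L, go to p2
p2 | B0[1]00B   read 1 → write B, move S, go to p3
p3 | B0[B]00B   read B → write 0, move L, go to p0
p0 | B[0]000B   read 0 → write 1, move R, go to p0
p0 | B1[0]00B   read 0 → write 1, move R, go to p0
p0 | B11[0]0B   read 0 → write 1, move R, go to p0
p0 | B111[0]B   read 0 → write 1, move R, go to p0
p0 | B1111[B]   read B → write B, move L, go to p2
p2 | B111[1]B   read 1 → write B, move S, go to p3
p3 | B111[B]B   read B → write 0, move L, go to p0
p0 | B11[1]0B   read 1 → write 0, move L, go to p2
p2 | B1[1]00B   read 1 → write B, move S, go to p3
p3 | B1[B]00B   read B → write 0, move L, go to p0
p0 | B[1]000B   read 1 → write 0, move L, go to p2
p2 | [B]0000B   read B → write 0, move R, go to p2
p2 | 0[0]000B   read 0 → write 1, move R, go to p1
p1 | 01[0]00B   read 0 → write 1, move S, go to pH
pH | 01[1]00B
The non-blank tape span at halt is 01100.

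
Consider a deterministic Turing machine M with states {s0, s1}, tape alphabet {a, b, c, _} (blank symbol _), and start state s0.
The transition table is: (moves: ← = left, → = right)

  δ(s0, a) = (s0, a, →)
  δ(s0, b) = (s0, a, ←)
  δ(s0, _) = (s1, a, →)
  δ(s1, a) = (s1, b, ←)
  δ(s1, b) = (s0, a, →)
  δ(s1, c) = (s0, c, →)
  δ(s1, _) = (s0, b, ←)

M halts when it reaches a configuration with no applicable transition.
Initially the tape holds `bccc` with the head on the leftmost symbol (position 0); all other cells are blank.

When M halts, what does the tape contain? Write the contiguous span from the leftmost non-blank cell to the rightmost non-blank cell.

aaaaccc

state=s0 head=0 tape=___[b]ccc   (s0,b)→(s0,a,←)
state=s0 head=-1 tape=__[_]accc   (s0,_)→(s1,a,→)
state=s1 head=0 tape=__a[a]ccc   (s1,a)→(s1,b,←)
state=s1 head=-1 tape=__[a]bccc   (s1,a)→(s1,b,←)
state=s1 head=-2 tape=_[_]bbccc   (s1,_)→(s0,b,←)
state=s0 head=-3 tape=[_]bbbccc   (s0,_)→(s1,a,→)
state=s1 head=-2 tape=a[b]bbccc   (s1,b)→(s0,a,→)
state=s0 head=-1 tape=aa[b]bccc   (s0,b)→(s0,a,←)
state=s0 head=-2 tape=a[a]abccc   (s0,a)→(s0,a,→)
state=s0 head=-1 tape=aa[a]bccc   (s0,a)→(s0,a,→)
state=s0 head=0 tape=aaa[b]ccc   (s0,b)→(s0,a,←)
state=s0 head=-1 tape=aa[a]accc   (s0,a)→(s0,a,→)
state=s0 head=0 tape=aaa[a]ccc   (s0,a)→(s0,a,→)
state=s0 head=1 tape=aaaa[c]cc
The non-blank tape span at halt is aaaaccc.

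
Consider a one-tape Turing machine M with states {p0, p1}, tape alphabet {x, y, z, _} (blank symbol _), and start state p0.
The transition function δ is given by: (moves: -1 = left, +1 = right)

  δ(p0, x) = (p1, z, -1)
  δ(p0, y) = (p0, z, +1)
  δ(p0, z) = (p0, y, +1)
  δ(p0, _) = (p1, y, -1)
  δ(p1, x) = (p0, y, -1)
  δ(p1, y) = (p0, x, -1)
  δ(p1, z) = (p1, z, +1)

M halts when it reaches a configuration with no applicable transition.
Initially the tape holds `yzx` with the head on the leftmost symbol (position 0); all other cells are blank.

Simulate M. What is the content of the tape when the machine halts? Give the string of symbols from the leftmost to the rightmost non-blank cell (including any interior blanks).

yxzz

state=p0 head=0 tape=__[y]zx   (p0,y)→(p0,z,+1)
state=p0 head=1 tape=__z[z]x   (p0,z)→(p0,y,+1)
state=p0 head=2 tape=__zy[x]   (p0,x)→(p1,z,-1)
state=p1 head=1 tape=__z[y]z   (p1,y)→(p0,x,-1)
state=p0 head=0 tape=__[z]xz   (p0,z)→(p0,y,+1)
state=p0 head=1 tape=__y[x]z   (p0,x)→(p1,z,-1)
state=p1 head=0 tape=__[y]zz   (p1,y)→(p0,x,-1)
state=p0 head=-1 tape=_[_]xzz   (p0,_)→(p1,y,-1)
state=p1 head=-2 tape=[_]yxzz
The non-blank tape span at halt is yxzz.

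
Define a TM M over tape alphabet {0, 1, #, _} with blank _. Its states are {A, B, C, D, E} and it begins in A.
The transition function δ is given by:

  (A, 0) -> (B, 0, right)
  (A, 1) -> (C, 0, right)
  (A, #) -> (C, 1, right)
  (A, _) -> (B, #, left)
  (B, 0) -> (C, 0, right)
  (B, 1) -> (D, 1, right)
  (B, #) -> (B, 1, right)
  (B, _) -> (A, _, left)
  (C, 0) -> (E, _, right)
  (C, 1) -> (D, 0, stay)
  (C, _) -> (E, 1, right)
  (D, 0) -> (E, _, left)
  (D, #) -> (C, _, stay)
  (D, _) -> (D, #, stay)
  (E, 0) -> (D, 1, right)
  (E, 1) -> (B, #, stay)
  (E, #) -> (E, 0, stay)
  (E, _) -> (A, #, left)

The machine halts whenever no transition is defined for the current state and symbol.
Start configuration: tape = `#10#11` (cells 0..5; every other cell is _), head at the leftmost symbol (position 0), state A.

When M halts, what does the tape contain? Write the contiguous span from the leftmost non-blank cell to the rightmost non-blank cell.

0111110#

state=A head=0 tape=[#]10#11__   (A,#)→(C,1,right)
state=C head=1 tape=1[1]0#11__   (C,1)→(D,0,stay)
state=D head=1 tape=1[0]0#11__   (D,0)→(E,_,left)
state=E head=0 tape=[1]_0#11__   (E,1)→(B,#,stay)
state=B head=0 tape=[#]_0#11__   (B,#)→(B,1,right)
state=B head=1 tape=1[_]0#11__   (B,_)→(A,_,left)
state=A head=0 tape=[1]_0#11__   (A,1)→(C,0,right)
state=C head=1 tape=0[_]0#11__   (C,_)→(E,1,right)
state=E head=2 tape=01[0]#11__   (E,0)→(D,1,right)
state=D head=3 tape=011[#]11__   (D,#)→(C,_,stay)
state=C head=3 tape=011[_]11__   (C,_)→(E,1,right)
state=E head=4 tape=0111[1]1__   (E,1)→(B,#,stay)
state=B head=4 tape=0111[#]1__   (B,#)→(B,1,right)
state=B head=5 tape=01111[1]__   (B,1)→(D,1,right)
state=D head=6 tape=011111[_]_   (D,_)→(D,#,stay)
state=D head=6 tape=011111[#]_   (D,#)→(C,_,stay)
state=C head=6 tape=011111[_]_   (C,_)→(E,1,right)
state=E head=7 tape=0111111[_]   (E,_)→(A,#,left)
state=A head=6 tape=011111[1]#   (A,1)→(C,0,right)
state=C head=7 tape=0111110[#]
The non-blank tape span at halt is 0111110#.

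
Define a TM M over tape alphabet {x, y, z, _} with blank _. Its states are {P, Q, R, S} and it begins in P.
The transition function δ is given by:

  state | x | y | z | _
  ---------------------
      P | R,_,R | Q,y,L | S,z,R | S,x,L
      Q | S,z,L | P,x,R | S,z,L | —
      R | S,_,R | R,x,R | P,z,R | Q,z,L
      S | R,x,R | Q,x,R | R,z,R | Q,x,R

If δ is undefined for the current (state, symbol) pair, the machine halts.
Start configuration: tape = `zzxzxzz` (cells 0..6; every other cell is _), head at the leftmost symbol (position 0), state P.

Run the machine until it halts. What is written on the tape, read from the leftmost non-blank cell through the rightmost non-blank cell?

P | [z]zxzxzz___   read z → write z, move R, go to S
S | z[z]xzxzz___   read z → write z, move R, go to R
R | zz[x]zxzz___   read x → write _, move R, go to S
S | zz_[z]xzz___   read z → write z, move R, go to R
R | zz_z[x]zz___   read x → write _, move R, go to S
S | zz_z_[z]z___   read z → write z, move R, go to R
R | zz_z_z[z]___   read z → write z, move R, go to P
P | zz_z_zz[_]__   read _ → write x, move L, go to S
S | zz_z_z[z]x__   read z → write z, move R, go to R
R | zz_z_zz[x]__   read x → write _, move R, go to S
S | zz_z_zz_[_]_   read _ → write x, move R, go to Q
Q | zz_z_zz_x[_]
The non-blank tape span at halt is zz_z_zz_x.

zz_z_zz_x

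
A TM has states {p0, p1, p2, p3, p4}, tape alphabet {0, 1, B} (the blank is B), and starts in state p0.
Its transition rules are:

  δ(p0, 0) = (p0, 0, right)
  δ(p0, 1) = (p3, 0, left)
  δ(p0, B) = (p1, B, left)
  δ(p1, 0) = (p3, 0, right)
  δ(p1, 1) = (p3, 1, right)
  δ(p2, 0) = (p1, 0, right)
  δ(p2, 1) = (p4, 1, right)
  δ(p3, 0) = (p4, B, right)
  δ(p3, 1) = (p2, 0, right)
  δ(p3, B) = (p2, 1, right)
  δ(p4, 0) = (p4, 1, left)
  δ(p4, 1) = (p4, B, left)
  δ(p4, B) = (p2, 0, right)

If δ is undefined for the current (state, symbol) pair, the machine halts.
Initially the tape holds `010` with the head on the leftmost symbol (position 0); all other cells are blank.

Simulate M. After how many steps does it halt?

p0 | B[0]10BB   read 0 → write 0, move right, go to p0
p0 | B0[1]0BB   read 1 → write 0, move left, go to p3
p3 | B[0]00BB   read 0 → write B, move right, go to p4
p4 | BB[0]0BB   read 0 → write 1, move left, go to p4
p4 | B[B]10BB   read B → write 0, move right, go to p2
p2 | B0[1]0BB   read 1 → write 1, move right, go to p4
p4 | B01[0]BB   read 0 → write 1, move left, go to p4
p4 | B0[1]1BB   read 1 → write B, move left, go to p4
p4 | B[0]B1BB   read 0 → write 1, move left, go to p4
p4 | [B]1B1BB   read B → write 0, move right, go to p2
p2 | 0[1]B1BB   read 1 → write 1, move right, go to p4
p4 | 01[B]1BB   read B → write 0, move right, go to p2
p2 | 010[1]BB   read 1 → write 1, move right, go to p4
p4 | 0101[B]B   read B → write 0, move right, go to p2
p2 | 01010[B]
M halts after 14 transitions.

14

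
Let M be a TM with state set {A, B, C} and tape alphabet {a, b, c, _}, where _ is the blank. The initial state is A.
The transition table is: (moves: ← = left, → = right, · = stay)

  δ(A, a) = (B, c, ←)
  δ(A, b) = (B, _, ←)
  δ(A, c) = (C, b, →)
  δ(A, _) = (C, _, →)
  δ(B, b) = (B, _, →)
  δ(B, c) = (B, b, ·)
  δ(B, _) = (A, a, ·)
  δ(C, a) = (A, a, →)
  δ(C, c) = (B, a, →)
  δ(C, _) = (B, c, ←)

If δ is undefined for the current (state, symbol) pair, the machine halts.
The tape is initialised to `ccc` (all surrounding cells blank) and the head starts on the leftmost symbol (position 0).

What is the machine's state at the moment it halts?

state=A head=0 tape=[c]cc_   (A,c)→(C,b,→)
state=C head=1 tape=b[c]c_   (C,c)→(B,a,→)
state=B head=2 tape=ba[c]_   (B,c)→(B,b,·)
state=B head=2 tape=ba[b]_   (B,b)→(B,_,→)
state=B head=3 tape=ba_[_]   (B,_)→(A,a,·)
state=A head=3 tape=ba_[a]   (A,a)→(B,c,←)
state=B head=2 tape=ba[_]c   (B,_)→(A,a,·)
state=A head=2 tape=ba[a]c   (A,a)→(B,c,←)
state=B head=1 tape=b[a]cc
No transition is defined for (B, a); M halts in state B.

B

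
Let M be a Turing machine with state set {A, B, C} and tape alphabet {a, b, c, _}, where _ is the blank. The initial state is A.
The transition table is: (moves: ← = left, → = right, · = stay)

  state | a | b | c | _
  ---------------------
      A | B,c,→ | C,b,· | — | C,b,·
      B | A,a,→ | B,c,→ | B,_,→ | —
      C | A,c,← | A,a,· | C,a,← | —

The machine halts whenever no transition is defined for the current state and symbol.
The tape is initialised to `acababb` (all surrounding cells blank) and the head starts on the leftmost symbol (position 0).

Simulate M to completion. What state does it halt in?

A | [a]cababb_   read a → write c, move →, go to B
B | c[c]ababb_   read c → write _, move →, go to B
B | c_[a]babb_   read a → write a, move →, go to A
A | c_a[b]abb_   read b → write b, move ·, go to C
C | c_a[b]abb_   read b → write a, move ·, go to A
A | c_a[a]abb_   read a → write c, move →, go to B
B | c_ac[a]bb_   read a → write a, move →, go to A
A | c_aca[b]b_   read b → write b, move ·, go to C
C | c_aca[b]b_   read b → write a, move ·, go to A
A | c_aca[a]b_   read a → write c, move →, go to B
B | c_acac[b]_   read b → write c, move →, go to B
B | c_acacc[_]
No transition is defined for (B, _); M halts in state B.

B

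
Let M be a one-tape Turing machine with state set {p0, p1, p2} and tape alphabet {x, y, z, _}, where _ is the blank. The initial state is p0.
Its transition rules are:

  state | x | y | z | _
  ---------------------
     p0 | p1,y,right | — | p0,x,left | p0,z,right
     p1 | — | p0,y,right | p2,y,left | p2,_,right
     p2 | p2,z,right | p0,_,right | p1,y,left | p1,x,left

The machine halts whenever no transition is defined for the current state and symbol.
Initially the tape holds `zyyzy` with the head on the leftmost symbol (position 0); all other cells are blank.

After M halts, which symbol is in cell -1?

z

p0 | _[z]yyzy   read z → write x, move left, go to p0
p0 | [_]xyyzy   read _ → write z, move right, go to p0
p0 | z[x]yyzy   read x → write y, move right, go to p1
p1 | zy[y]yzy   read y → write y, move right, go to p0
p0 | zyy[y]zy
Cell -1 holds z when M halts.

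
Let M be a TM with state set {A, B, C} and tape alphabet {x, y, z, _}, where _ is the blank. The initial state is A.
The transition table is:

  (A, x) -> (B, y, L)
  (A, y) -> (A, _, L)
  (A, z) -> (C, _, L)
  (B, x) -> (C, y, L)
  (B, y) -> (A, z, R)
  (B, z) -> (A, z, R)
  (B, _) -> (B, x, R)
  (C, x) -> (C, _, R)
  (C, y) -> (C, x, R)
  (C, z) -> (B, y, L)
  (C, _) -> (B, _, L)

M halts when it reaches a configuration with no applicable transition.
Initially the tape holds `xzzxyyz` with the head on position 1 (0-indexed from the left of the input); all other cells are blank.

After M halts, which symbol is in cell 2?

A | x[z]zxyyz_   read z → write _, move L, go to C
C | [x]_zxyyz_   read x → write _, move R, go to C
C | _[_]zxyyz_   read _ → write _, move L, go to B
B | [_]_zxyyz_   read _ → write x, move R, go to B
B | x[_]zxyyz_   read _ → write x, move R, go to B
B | xx[z]xyyz_   read z → write z, move R, go to A
A | xxz[x]yyz_   read x → write y, move L, go to B
B | xx[z]yyyz_   read z → write z, move R, go to A
A | xxz[y]yyz_   read y → write _, move L, go to A
A | xx[z]_yyz_   read z → write _, move L, go to C
C | x[x]__yyz_   read x → write _, move R, go to C
C | x_[_]_yyz_   read _ → write _, move L, go to B
B | x[_]__yyz_   read _ → write x, move R, go to B
B | xx[_]_yyz_   read _ → write x, move R, go to B
B | xxx[_]yyz_   read _ → write x, move R, go to B
B | xxxx[y]yz_   read y → write z, move R, go to A
A | xxxxz[y]z_   read y → write _, move L, go to A
A | xxxx[z]_z_   read z → write _, move L, go to C
C | xxx[x]__z_   read x → write _, move R, go to C
C | xxx_[_]_z_   read _ → write _, move L, go to B
B | xxx[_]__z_   read _ → write x, move R, go to B
B | xxxx[_]_z_   read _ → write x, move R, go to B
B | xxxxx[_]z_   read _ → write x, move R, go to B
B | xxxxxx[z]_   read z → write z, move R, go to A
A | xxxxxxz[_]
Cell 2 holds x when M halts.

x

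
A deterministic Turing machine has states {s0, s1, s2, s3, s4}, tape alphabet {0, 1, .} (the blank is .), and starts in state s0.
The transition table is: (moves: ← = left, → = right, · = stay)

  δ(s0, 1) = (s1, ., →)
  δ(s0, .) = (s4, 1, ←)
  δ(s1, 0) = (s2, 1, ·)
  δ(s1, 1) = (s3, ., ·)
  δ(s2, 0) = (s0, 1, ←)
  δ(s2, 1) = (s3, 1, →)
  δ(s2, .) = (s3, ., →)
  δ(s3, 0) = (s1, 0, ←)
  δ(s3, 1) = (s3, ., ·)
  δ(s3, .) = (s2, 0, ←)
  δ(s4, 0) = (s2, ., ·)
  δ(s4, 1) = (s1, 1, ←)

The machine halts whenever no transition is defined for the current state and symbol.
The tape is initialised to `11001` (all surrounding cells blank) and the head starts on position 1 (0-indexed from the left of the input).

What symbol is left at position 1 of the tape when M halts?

state=s0 head=1 tape=1[1]001   (s0,1)→(s1,.,→)
state=s1 head=2 tape=1.[0]01   (s1,0)→(s2,1,·)
state=s2 head=2 tape=1.[1]01   (s2,1)→(s3,1,→)
state=s3 head=3 tape=1.1[0]1   (s3,0)→(s1,0,←)
state=s1 head=2 tape=1.[1]01   (s1,1)→(s3,.,·)
state=s3 head=2 tape=1.[.]01   (s3,.)→(s2,0,←)
state=s2 head=1 tape=1[.]001   (s2,.)→(s3,.,→)
state=s3 head=2 tape=1.[0]01   (s3,0)→(s1,0,←)
state=s1 head=1 tape=1[.]001
Cell 1 holds . when M halts.

.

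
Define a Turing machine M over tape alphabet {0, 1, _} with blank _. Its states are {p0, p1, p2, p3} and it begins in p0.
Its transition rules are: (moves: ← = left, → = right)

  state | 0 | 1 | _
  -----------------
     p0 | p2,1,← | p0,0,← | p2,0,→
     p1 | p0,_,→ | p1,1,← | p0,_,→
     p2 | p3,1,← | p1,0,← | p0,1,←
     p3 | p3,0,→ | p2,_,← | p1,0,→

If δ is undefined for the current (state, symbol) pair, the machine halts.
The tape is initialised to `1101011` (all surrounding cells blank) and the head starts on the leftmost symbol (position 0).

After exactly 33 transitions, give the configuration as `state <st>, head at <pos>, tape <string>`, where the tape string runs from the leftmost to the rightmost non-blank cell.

state p3, head at -5, tape 1____101011

state=p0 head=0 tape=_____[1]101011   (p0,1)→(p0,0,←)
state=p0 head=-1 tape=____[_]0101011   (p0,_)→(p2,0,→)
state=p2 head=0 tape=____0[0]101011   (p2,0)→(p3,1,←)
state=p3 head=-1 tape=____[0]1101011   (p3,0)→(p3,0,→)
state=p3 head=0 tape=____0[1]101011   (p3,1)→(p2,_,←)
state=p2 head=-1 tape=____[0]_101011   (p2,0)→(p3,1,←)
state=p3 head=-2 tape=___[_]1_101011   (p3,_)→(p1,0,→)
state=p1 head=-1 tape=___0[1]_101011   (p1,1)→(p1,1,←)
state=p1 head=-2 tape=___[0]1_101011   (p1,0)→(p0,_,→)
state=p0 head=-1 tape=____[1]_101011   (p0,1)→(p0,0,←)
state=p0 head=-2 tape=___[_]0_101011   (p0,_)→(p2,0,→)
state=p2 head=-1 tape=___0[0]_101011   (p2,0)→(p3,1,←)
state=p3 head=-2 tape=___[0]1_101011   (p3,0)→(p3,0,→)
state=p3 head=-1 tape=___0[1]_101011   (p3,1)→(p2,_,←)
state=p2 head=-2 tape=___[0]__101011   (p2,0)→(p3,1,←)
state=p3 head=-3 tape=__[_]1__101011   (p3,_)→(p1,0,→)
state=p1 head=-2 tape=__0[1]__101011   (p1,1)→(p1,1,←)
state=p1 head=-3 tape=__[0]1__101011   (p1,0)→(p0,_,→)
state=p0 head=-2 tape=___[1]__101011   (p0,1)→(p0,0,←)
state=p0 head=-3 tape=__[_]0__101011   (p0,_)→(p2,0,→)
state=p2 head=-2 tape=__0[0]__101011   (p2,0)→(p3,1,←)
state=p3 head=-3 tape=__[0]1__101011   (p3,0)→(p3,0,→)
state=p3 head=-2 tape=__0[1]__101011   (p3,1)→(p2,_,←)
state=p2 head=-3 tape=__[0]___101011   (p2,0)→(p3,1,←)
state=p3 head=-4 tape=_[_]1___101011   (p3,_)→(p1,0,→)
state=p1 head=-3 tape=_0[1]___101011   (p1,1)→(p1,1,←)
state=p1 head=-4 tape=_[0]1___101011   (p1,0)→(p0,_,→)
state=p0 head=-3 tape=__[1]___101011   (p0,1)→(p0,0,←)
state=p0 head=-4 tape=_[_]0___101011   (p0,_)→(p2,0,→)
state=p2 head=-3 tape=_0[0]___101011   (p2,0)→(p3,1,←)
state=p3 head=-4 tape=_[0]1___101011   (p3,0)→(p3,0,→)
state=p3 head=-3 tape=_0[1]___101011   (p3,1)→(p2,_,←)
state=p2 head=-4 tape=_[0]____101011   (p2,0)→(p3,1,←)
state=p3 head=-5 tape=[_]1____101011
After 33 steps: state p3, head at -5, tape 1____101011.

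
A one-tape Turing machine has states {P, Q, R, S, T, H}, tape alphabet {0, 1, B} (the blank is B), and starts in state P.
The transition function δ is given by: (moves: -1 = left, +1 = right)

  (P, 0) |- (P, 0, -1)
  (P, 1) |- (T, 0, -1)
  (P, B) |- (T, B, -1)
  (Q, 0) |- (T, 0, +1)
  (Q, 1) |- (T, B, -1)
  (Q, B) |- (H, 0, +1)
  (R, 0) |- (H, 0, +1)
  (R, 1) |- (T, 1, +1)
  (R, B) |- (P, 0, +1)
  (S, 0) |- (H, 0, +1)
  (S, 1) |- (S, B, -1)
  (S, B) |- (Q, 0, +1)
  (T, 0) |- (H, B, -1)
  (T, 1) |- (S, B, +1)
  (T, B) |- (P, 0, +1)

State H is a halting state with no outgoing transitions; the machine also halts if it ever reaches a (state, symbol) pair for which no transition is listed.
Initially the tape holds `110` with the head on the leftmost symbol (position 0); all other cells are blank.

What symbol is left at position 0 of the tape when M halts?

state=P head=0 tape=BBBB[1]10   (P,1)→(T,0,-1)
state=T head=-1 tape=BBB[B]010   (T,B)→(P,0,+1)
state=P head=0 tape=BBB0[0]10   (P,0)→(P,0,-1)
state=P head=-1 tape=BBB[0]010   (P,0)→(P,0,-1)
state=P head=-2 tape=BB[B]0010   (P,B)→(T,B,-1)
state=T head=-3 tape=B[B]B0010   (T,B)→(P,0,+1)
state=P head=-2 tape=B0[B]0010   (P,B)→(T,B,-1)
state=T head=-3 tape=B[0]B0010   (T,0)→(H,B,-1)
state=H head=-4 tape=[B]BB0010
Cell 0 holds 0 when M halts.

0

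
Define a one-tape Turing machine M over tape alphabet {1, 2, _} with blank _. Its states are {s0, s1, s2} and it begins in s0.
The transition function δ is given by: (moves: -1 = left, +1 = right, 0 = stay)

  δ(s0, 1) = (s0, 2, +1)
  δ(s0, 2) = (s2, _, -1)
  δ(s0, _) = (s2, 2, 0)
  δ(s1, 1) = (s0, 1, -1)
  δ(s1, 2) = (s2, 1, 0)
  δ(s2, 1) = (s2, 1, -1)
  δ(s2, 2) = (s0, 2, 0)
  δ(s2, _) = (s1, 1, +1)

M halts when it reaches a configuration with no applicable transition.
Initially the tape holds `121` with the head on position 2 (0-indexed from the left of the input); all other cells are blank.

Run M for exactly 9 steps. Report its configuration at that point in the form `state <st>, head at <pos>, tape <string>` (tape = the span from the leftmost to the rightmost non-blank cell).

state s2, head at -1, tape 1

state=s0 head=2 tape=_12[1]_   (s0,1)→(s0,2,+1)
state=s0 head=3 tape=_122[_]   (s0,_)→(s2,2,0)
state=s2 head=3 tape=_122[2]   (s2,2)→(s0,2,0)
state=s0 head=3 tape=_122[2]   (s0,2)→(s2,_,-1)
state=s2 head=2 tape=_12[2]_   (s2,2)→(s0,2,0)
state=s0 head=2 tape=_12[2]_   (s0,2)→(s2,_,-1)
state=s2 head=1 tape=_1[2]__   (s2,2)→(s0,2,0)
state=s0 head=1 tape=_1[2]__   (s0,2)→(s2,_,-1)
state=s2 head=0 tape=_[1]___   (s2,1)→(s2,1,-1)
state=s2 head=-1 tape=[_]1___
After 9 steps: state s2, head at -1, tape 1.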